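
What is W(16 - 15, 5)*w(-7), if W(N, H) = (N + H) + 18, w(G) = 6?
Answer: 144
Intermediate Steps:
W(N, H) = 18 + H + N (W(N, H) = (H + N) + 18 = 18 + H + N)
W(16 - 15, 5)*w(-7) = (18 + 5 + (16 - 15))*6 = (18 + 5 + 1)*6 = 24*6 = 144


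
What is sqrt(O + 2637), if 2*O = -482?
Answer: 2*sqrt(599) ≈ 48.949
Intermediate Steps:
O = -241 (O = (1/2)*(-482) = -241)
sqrt(O + 2637) = sqrt(-241 + 2637) = sqrt(2396) = 2*sqrt(599)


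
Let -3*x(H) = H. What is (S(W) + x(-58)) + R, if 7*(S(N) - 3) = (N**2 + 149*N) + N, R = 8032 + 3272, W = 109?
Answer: 46078/3 ≈ 15359.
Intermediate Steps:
x(H) = -H/3
R = 11304
S(N) = 3 + N**2/7 + 150*N/7 (S(N) = 3 + ((N**2 + 149*N) + N)/7 = 3 + (N**2 + 150*N)/7 = 3 + (N**2/7 + 150*N/7) = 3 + N**2/7 + 150*N/7)
(S(W) + x(-58)) + R = ((3 + (1/7)*109**2 + (150/7)*109) - 1/3*(-58)) + 11304 = ((3 + (1/7)*11881 + 16350/7) + 58/3) + 11304 = ((3 + 11881/7 + 16350/7) + 58/3) + 11304 = (4036 + 58/3) + 11304 = 12166/3 + 11304 = 46078/3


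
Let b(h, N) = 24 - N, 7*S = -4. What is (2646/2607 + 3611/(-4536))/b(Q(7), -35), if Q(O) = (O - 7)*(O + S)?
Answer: 862793/232565256 ≈ 0.0037099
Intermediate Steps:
S = -4/7 (S = (⅐)*(-4) = -4/7 ≈ -0.57143)
Q(O) = (-7 + O)*(-4/7 + O) (Q(O) = (O - 7)*(O - 4/7) = (-7 + O)*(-4/7 + O))
(2646/2607 + 3611/(-4536))/b(Q(7), -35) = (2646/2607 + 3611/(-4536))/(24 - 1*(-35)) = (2646*(1/2607) + 3611*(-1/4536))/(24 + 35) = (882/869 - 3611/4536)/59 = (862793/3941784)*(1/59) = 862793/232565256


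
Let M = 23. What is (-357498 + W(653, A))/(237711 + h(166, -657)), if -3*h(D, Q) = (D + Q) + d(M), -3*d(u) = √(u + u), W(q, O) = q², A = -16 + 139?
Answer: 663883336764/2291666460169 - 620199*√46/4583332920338 ≈ 0.28969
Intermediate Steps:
A = 123
d(u) = -√2*√u/3 (d(u) = -√(u + u)/3 = -√2*√u/3)
h(D, Q) = -D/3 - Q/3 + √46/9 (h(D, Q) = -((D + Q) - √2*√23/3)/3 = -((D + Q) - √46/3)/3 = -(D + Q - √46/3)/3 = -D/3 - Q/3 + √46/9)
(-357498 + W(653, A))/(237711 + h(166, -657)) = (-357498 + 653²)/(237711 + (-⅓*166 - ⅓*(-657) + √46/9)) = (-357498 + 426409)/(237711 + (-166/3 + 219 + √46/9)) = 68911/(237711 + (491/3 + √46/9)) = 68911/(713624/3 + √46/9)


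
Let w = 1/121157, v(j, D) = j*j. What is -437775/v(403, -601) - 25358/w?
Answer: -38382234014233/12493 ≈ -3.0723e+9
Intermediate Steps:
v(j, D) = j**2
w = 1/121157 ≈ 8.2538e-6
-437775/v(403, -601) - 25358/w = -437775/(403**2) - 25358/1/121157 = -437775/162409 - 25358*121157 = -437775*1/162409 - 3072299206 = -33675/12493 - 3072299206 = -38382234014233/12493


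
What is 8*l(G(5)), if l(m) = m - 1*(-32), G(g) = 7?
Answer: 312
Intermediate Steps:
l(m) = 32 + m (l(m) = m + 32 = 32 + m)
8*l(G(5)) = 8*(32 + 7) = 8*39 = 312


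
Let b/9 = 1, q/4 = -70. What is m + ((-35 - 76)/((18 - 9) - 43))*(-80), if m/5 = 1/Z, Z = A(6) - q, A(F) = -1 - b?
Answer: -239743/918 ≈ -261.16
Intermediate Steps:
q = -280 (q = 4*(-70) = -280)
b = 9 (b = 9*1 = 9)
A(F) = -10 (A(F) = -1 - 1*9 = -1 - 9 = -10)
Z = 270 (Z = -10 - 1*(-280) = -10 + 280 = 270)
m = 1/54 (m = 5/270 = 5*(1/270) = 1/54 ≈ 0.018519)
m + ((-35 - 76)/((18 - 9) - 43))*(-80) = 1/54 + ((-35 - 76)/((18 - 9) - 43))*(-80) = 1/54 - 111/(9 - 43)*(-80) = 1/54 - 111/(-34)*(-80) = 1/54 - 111*(-1/34)*(-80) = 1/54 + (111/34)*(-80) = 1/54 - 4440/17 = -239743/918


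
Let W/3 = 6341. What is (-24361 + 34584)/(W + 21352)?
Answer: 10223/40375 ≈ 0.25320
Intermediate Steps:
W = 19023 (W = 3*6341 = 19023)
(-24361 + 34584)/(W + 21352) = (-24361 + 34584)/(19023 + 21352) = 10223/40375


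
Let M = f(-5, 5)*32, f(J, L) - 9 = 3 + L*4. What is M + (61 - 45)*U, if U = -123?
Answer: -944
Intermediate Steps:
f(J, L) = 12 + 4*L (f(J, L) = 9 + (3 + L*4) = 9 + (3 + 4*L) = 12 + 4*L)
M = 1024 (M = (12 + 4*5)*32 = (12 + 20)*32 = 32*32 = 1024)
M + (61 - 45)*U = 1024 + (61 - 45)*(-123) = 1024 + 16*(-123) = 1024 - 1968 = -944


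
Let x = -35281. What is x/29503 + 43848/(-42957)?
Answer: -104044943/46939273 ≈ -2.2166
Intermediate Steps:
x/29503 + 43848/(-42957) = -35281/29503 + 43848/(-42957) = -35281*1/29503 + 43848*(-1/42957) = -35281/29503 - 1624/1591 = -104044943/46939273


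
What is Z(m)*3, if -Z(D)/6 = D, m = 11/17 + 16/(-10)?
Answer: 1458/85 ≈ 17.153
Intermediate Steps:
m = -81/85 (m = 11*(1/17) + 16*(-1/10) = 11/17 - 8/5 = -81/85 ≈ -0.95294)
Z(D) = -6*D
Z(m)*3 = -6*(-81/85)*3 = (486/85)*3 = 1458/85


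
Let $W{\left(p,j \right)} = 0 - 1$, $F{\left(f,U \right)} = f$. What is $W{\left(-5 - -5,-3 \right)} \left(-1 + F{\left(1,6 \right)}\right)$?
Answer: $0$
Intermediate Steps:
$W{\left(p,j \right)} = -1$ ($W{\left(p,j \right)} = 0 - 1 = -1$)
$W{\left(-5 - -5,-3 \right)} \left(-1 + F{\left(1,6 \right)}\right) = - (-1 + 1) = \left(-1\right) 0 = 0$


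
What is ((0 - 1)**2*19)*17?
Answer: 323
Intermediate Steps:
((0 - 1)**2*19)*17 = ((-1)**2*19)*17 = (1*19)*17 = 19*17 = 323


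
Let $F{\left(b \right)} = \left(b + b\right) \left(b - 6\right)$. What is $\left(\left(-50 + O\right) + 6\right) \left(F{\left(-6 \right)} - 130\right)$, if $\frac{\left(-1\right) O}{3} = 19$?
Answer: $-1414$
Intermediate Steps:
$O = -57$ ($O = \left(-3\right) 19 = -57$)
$F{\left(b \right)} = 2 b \left(-6 + b\right)$
$\left(\left(-50 + O\right) + 6\right) \left(F{\left(-6 \right)} - 130\right) = \left(\left(-50 - 57\right) + 6\right) \left(2 \left(-6\right) \left(-6 - 6\right) - 130\right) = \left(-107 + 6\right) \left(2 \left(-6\right) \left(-12\right) - 130\right) = - 101 \left(144 - 130\right) = \left(-101\right) 14 = -1414$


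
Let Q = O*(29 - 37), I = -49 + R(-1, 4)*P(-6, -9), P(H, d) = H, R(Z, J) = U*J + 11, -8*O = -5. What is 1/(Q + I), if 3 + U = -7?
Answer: 1/120 ≈ 0.0083333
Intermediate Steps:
O = 5/8 (O = -1/8*(-5) = 5/8 ≈ 0.62500)
U = -10 (U = -3 - 7 = -10)
R(Z, J) = 11 - 10*J (R(Z, J) = -10*J + 11 = 11 - 10*J)
I = 125 (I = -49 + (11 - 10*4)*(-6) = -49 + (11 - 40)*(-6) = -49 - 29*(-6) = -49 + 174 = 125)
Q = -5 (Q = 5*(29 - 37)/8 = (5/8)*(-8) = -5)
1/(Q + I) = 1/(-5 + 125) = 1/120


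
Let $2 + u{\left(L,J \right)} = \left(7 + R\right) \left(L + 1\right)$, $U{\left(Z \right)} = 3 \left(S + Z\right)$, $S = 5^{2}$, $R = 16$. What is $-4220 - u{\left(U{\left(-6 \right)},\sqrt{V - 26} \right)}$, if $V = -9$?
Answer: $-5552$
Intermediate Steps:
$S = 25$
$U{\left(Z \right)} = 75 + 3 Z$ ($U{\left(Z \right)} = 3 \left(25 + Z\right) = 75 + 3 Z$)
$u{\left(L,J \right)} = 21 + 23 L$ ($u{\left(L,J \right)} = -2 + \left(7 + 16\right) \left(L + 1\right) = -2 + 23 \left(1 + L\right) = -2 + \left(23 + 23 L\right) = 21 + 23 L$)
$-4220 - u{\left(U{\left(-6 \right)},\sqrt{V - 26} \right)} = -4220 - \left(21 + 23 \left(75 + 3 \left(-6\right)\right)\right) = -4220 - \left(21 + 23 \left(75 - 18\right)\right) = -4220 - \left(21 + 23 \cdot 57\right) = -4220 - \left(21 + 1311\right) = -4220 - 1332 = -5552$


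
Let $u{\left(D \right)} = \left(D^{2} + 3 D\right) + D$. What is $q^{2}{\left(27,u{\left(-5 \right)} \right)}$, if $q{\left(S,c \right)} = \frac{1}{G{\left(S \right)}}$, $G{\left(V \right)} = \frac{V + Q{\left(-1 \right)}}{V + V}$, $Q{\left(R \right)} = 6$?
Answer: $\frac{324}{121} \approx 2.6777$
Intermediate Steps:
$G{\left(V \right)} = \frac{6 + V}{2 V}$ ($G{\left(V \right)} = \frac{V + 6}{V + V} = \frac{6 + V}{2 V}$)
$u{\left(D \right)} = D^{2} + 4 D$
$q{\left(S,c \right)} = \frac{2 S}{6 + S}$ ($q{\left(S,c \right)} = \frac{1}{\frac{1}{2} \frac{1}{S} \left(6 + S\right)} = \frac{2 S}{6 + S}$)
$q^{2}{\left(27,u{\left(-5 \right)} \right)} = \left(2 \cdot 27 \frac{1}{6 + 27}\right)^{2} = \left(2 \cdot 27 \cdot \frac{1}{33}\right)^{2} = \left(\frac{18}{11}\right)^{2} = \frac{324}{121}$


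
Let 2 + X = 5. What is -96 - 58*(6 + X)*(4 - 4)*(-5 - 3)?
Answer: -96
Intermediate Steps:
X = 3 (X = -2 + 5 = 3)
-96 - 58*(6 + X)*(4 - 4)*(-5 - 3) = -96 - 58*(6 + 3)*(4 - 4)*(-5 - 3) = -96 - 58*9*0*(-8) = -96 - 0*(-8) = -96 - 58*0 = -96 + 0 = -96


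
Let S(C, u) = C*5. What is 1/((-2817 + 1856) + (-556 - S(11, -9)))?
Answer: -1/1572 ≈ -0.00063613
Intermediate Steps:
S(C, u) = 5*C
1/((-2817 + 1856) + (-556 - S(11, -9))) = 1/((-2817 + 1856) + (-556 - 5*11)) = 1/(-961 + (-556 - 1*55)) = 1/(-961 + (-556 - 55)) = 1/(-961 - 611) = 1/(-1572) = -1/1572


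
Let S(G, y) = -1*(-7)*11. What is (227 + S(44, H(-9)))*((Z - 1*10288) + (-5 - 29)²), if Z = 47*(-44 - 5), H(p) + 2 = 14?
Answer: -3476240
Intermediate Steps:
H(p) = 12 (H(p) = -2 + 14 = 12)
S(G, y) = 77 (S(G, y) = 7*11 = 77)
Z = -2303 (Z = 47*(-49) = -2303)
(227 + S(44, H(-9)))*((Z - 1*10288) + (-5 - 29)²) = (227 + 77)*((-2303 - 1*10288) + (-5 - 29)²) = 304*((-2303 - 10288) + (-34)²) = 304*(-12591 + 1156) = 304*(-11435) = -3476240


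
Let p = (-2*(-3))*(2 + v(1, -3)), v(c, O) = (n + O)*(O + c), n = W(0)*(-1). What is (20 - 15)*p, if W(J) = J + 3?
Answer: 420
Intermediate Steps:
W(J) = 3 + J
n = -3 (n = (3 + 0)*(-1) = 3*(-1) = -3)
v(c, O) = (-3 + O)*(O + c)
p = 84 (p = (-2*(-3))*(2 + ((-3)**2 - 3*(-3) - 3*1 - 3*1)) = 6*(2 + (9 + 9 - 3 - 3)) = 6*(2 + 12) = 6*14 = 84)
(20 - 15)*p = (20 - 15)*84 = 5*84 = 420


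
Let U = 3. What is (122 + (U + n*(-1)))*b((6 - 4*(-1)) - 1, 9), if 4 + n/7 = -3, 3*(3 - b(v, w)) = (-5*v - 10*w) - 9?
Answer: 8874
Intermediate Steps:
b(v, w) = 6 + 5*v/3 + 10*w/3 (b(v, w) = 3 - ((-5*v - 10*w) - 9)/3 = 3 - ((-10*w - 5*v) - 9)/3 = 3 - (-9 - 10*w - 5*v)/3 = 3 + (3 + 5*v/3 + 10*w/3) = 6 + 5*v/3 + 10*w/3)
n = -49 (n = -28 + 7*(-3) = -28 - 21 = -49)
(122 + (U + n*(-1)))*b((6 - 4*(-1)) - 1, 9) = (122 + (3 - 49*(-1)))*(6 + 5*((6 - 4*(-1)) - 1)/3 + (10/3)*9) = (122 + (3 + 49))*(6 + 5*((6 + 4) - 1)/3 + 30) = (122 + 52)*(6 + 5*(10 - 1)/3 + 30) = 174*(6 + (5/3)*9 + 30) = 174*(6 + 15 + 30) = 174*51 = 8874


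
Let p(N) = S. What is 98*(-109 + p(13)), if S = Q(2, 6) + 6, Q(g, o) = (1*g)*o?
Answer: -8918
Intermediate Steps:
Q(g, o) = g*o
S = 18 (S = 2*6 + 6 = 12 + 6 = 18)
p(N) = 18
98*(-109 + p(13)) = 98*(-109 + 18) = 98*(-91) = -8918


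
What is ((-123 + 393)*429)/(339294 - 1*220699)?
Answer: 23166/23719 ≈ 0.97669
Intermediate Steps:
((-123 + 393)*429)/(339294 - 1*220699) = (270*429)/(339294 - 220699) = 115830/118595 = 115830*(1/118595) = 23166/23719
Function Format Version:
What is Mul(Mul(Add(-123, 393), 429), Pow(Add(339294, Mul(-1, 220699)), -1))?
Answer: Rational(23166, 23719) ≈ 0.97669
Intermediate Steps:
Mul(Mul(Add(-123, 393), 429), Pow(Add(339294, Mul(-1, 220699)), -1)) = Mul(Mul(270, 429), Pow(Add(339294, -220699), -1)) = Mul(115830, Pow(118595, -1)) = Mul(115830, Rational(1, 118595)) = Rational(23166, 23719)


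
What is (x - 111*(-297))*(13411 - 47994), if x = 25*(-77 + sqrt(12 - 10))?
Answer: -1073525486 - 864575*sqrt(2) ≈ -1.0747e+9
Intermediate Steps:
x = -1925 + 25*sqrt(2) (x = 25*(-77 + sqrt(2)) = -1925 + 25*sqrt(2) ≈ -1889.6)
(x - 111*(-297))*(13411 - 47994) = ((-1925 + 25*sqrt(2)) - 111*(-297))*(13411 - 47994) = ((-1925 + 25*sqrt(2)) + 32967)*(-34583) = (31042 + 25*sqrt(2))*(-34583) = -1073525486 - 864575*sqrt(2)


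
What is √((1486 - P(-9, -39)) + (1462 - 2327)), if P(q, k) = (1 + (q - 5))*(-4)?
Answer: √569 ≈ 23.854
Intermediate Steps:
P(q, k) = 16 - 4*q (P(q, k) = (1 + (-5 + q))*(-4) = (-4 + q)*(-4) = 16 - 4*q)
√((1486 - P(-9, -39)) + (1462 - 2327)) = √((1486 - (16 - 4*(-9))) + (1462 - 2327)) = √((1486 - (16 + 36)) - 865) = √((1486 - 1*52) - 865) = √((1486 - 52) - 865) = √(1434 - 865) = √569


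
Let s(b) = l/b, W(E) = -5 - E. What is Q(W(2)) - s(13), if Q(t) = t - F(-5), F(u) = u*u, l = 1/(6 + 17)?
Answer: -9569/299 ≈ -32.003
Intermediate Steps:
l = 1/23 ≈ 0.043478
F(u) = u**2
Q(t) = -25 + t (Q(t) = t - 1*(-5)**2 = t - 1*25 = t - 25 = -25 + t)
s(b) = 1/(23*b)
Q(W(2)) - s(13) = (-25 + (-5 - 1*2)) - 1/(23*13) = (-25 + (-5 - 2)) - 1/(23*13) = (-25 - 7) - 1*1/299 = -32 - 1/299 = -9569/299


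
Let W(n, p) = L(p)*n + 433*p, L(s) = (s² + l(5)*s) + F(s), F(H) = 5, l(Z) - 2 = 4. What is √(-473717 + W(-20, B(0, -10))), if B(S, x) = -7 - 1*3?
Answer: I*√478947 ≈ 692.06*I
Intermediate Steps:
l(Z) = 6 (l(Z) = 2 + 4 = 6)
B(S, x) = -10 (B(S, x) = -7 - 3 = -10)
L(s) = 5 + s² + 6*s (L(s) = (s² + 6*s) + 5 = 5 + s² + 6*s)
W(n, p) = 433*p + n*(5 + p² + 6*p) (W(n, p) = (5 + p² + 6*p)*n + 433*p = n*(5 + p² + 6*p) + 433*p = 433*p + n*(5 + p² + 6*p))
√(-473717 + W(-20, B(0, -10))) = √(-473717 + (433*(-10) - 20*(5 + (-10)² + 6*(-10)))) = √(-473717 + (-4330 - 20*(5 + 100 - 60))) = √(-473717 + (-4330 - 20*45)) = √(-473717 + (-4330 - 900)) = √(-473717 - 5230) = √(-478947) = I*√478947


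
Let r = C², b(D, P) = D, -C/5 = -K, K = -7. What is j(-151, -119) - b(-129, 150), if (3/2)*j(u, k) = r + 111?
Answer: 3059/3 ≈ 1019.7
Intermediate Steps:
C = -35 (C = -(-5)*(-7) = -5*7 = -35)
r = 1225 (r = (-35)² = 1225)
j(u, k) = 2672/3 (j(u, k) = 2*(1225 + 111)/3 = (⅔)*1336 = 2672/3)
j(-151, -119) - b(-129, 150) = 2672/3 - 1*(-129) = 2672/3 + 129 = 3059/3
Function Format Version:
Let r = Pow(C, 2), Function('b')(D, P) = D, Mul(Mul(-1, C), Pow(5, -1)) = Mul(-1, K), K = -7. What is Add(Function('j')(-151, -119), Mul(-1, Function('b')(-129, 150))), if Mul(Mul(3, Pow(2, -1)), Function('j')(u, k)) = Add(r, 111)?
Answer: Rational(3059, 3) ≈ 1019.7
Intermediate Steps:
C = -35 (C = Mul(-5, Mul(-1, -7)) = Mul(-5, 7) = -35)
r = 1225 (r = Pow(-35, 2) = 1225)
Function('j')(u, k) = Rational(2672, 3) (Function('j')(u, k) = Mul(Rational(2, 3), Add(1225, 111)) = Mul(Rational(2, 3), 1336) = Rational(2672, 3))
Add(Function('j')(-151, -119), Mul(-1, Function('b')(-129, 150))) = Add(Rational(2672, 3), Mul(-1, -129)) = Add(Rational(2672, 3), 129) = Rational(3059, 3)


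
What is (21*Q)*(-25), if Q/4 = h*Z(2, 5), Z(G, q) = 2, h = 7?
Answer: -29400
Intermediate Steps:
Q = 56 (Q = 4*(7*2) = 4*14 = 56)
(21*Q)*(-25) = (21*56)*(-25) = 1176*(-25) = -29400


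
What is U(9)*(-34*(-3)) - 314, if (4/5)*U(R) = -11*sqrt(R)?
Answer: -9043/2 ≈ -4521.5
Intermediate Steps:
U(R) = -55*sqrt(R)/4 (U(R) = 5*(-11*sqrt(R))/4 = -55*sqrt(R)/4)
U(9)*(-34*(-3)) - 314 = (-55*sqrt(9)/4)*(-34*(-3)) - 314 = -55/4*3*102 - 314 = -165/4*102 - 314 = -8415/2 - 314 = -9043/2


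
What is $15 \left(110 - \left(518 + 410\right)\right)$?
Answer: $-12270$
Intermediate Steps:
$15 \left(110 - \left(518 + 410\right)\right) = 15 \left(110 - 928\right) = 15 \left(-818\right) = -12270$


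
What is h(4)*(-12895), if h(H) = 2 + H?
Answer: -77370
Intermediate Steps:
h(4)*(-12895) = (2 + 4)*(-12895) = 6*(-12895) = -77370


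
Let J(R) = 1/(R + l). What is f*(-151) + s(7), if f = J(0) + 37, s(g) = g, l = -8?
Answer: -44489/8 ≈ -5561.1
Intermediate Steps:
J(R) = 1/(-8 + R) (J(R) = 1/(R - 8) = 1/(-8 + R))
f = 295/8 (f = 1/(-8 + 0) + 37 = 1/(-8) + 37 = -⅛ + 37 = 295/8 ≈ 36.875)
f*(-151) + s(7) = (295/8)*(-151) + 7 = -44545/8 + 7 = -44489/8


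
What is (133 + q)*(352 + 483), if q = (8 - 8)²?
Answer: 111055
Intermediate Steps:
q = 0 (q = 0² = 0)
(133 + q)*(352 + 483) = (133 + 0)*(352 + 483) = 133*835 = 111055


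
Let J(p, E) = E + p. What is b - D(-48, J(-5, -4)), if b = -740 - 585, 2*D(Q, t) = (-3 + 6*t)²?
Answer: -5899/2 ≈ -2949.5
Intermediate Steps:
D(Q, t) = (-3 + 6*t)²/2
b = -1325
b - D(-48, J(-5, -4)) = -1325 - 9*(-1 + 2*(-4 - 5))²/2 = -1325 - 9*(-1 + 2*(-9))²/2 = -1325 - 9*(-1 - 18)²/2 = -1325 - 9*(-19)²/2 = -1325 - 9*361/2 = -1325 - 1*3249/2 = -1325 - 3249/2 = -5899/2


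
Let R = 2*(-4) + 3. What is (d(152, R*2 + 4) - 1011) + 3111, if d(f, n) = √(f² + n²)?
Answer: 2100 + 2*√5785 ≈ 2252.1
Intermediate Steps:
R = -5 (R = -8 + 3 = -5)
(d(152, R*2 + 4) - 1011) + 3111 = (√(152² + (-5*2 + 4)²) - 1011) + 3111 = (√(23104 + (-10 + 4)²) - 1011) + 3111 = (√(23104 + (-6)²) - 1011) + 3111 = (√(23104 + 36) - 1011) + 3111 = (√23140 - 1011) + 3111 = (2*√5785 - 1011) + 3111 = (-1011 + 2*√5785) + 3111 = 2100 + 2*√5785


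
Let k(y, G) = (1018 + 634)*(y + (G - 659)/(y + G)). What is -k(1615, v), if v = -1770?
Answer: -417549608/155 ≈ -2.6939e+6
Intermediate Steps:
k(y, G) = 1652*y + 1652*(-659 + G)/(G + y) (k(y, G) = 1652*(y + (-659 + G)/(G + y)) = 1652*y + 1652*(-659 + G)/(G + y))
-k(1615, v) = -1652*(-659 - 1770 + 1615² - 1770*1615)/(-1770 + 1615) = -1652*(-659 - 1770 + 2608225 - 2858550)/(-155) = -1652*(-1)*(-252754)/155 = -1*417549608/155 = -417549608/155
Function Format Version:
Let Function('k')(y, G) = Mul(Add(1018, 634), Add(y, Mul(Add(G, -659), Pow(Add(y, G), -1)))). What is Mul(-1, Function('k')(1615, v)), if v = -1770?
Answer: Rational(-417549608, 155) ≈ -2.6939e+6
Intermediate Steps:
Function('k')(y, G) = Add(Mul(1652, y), Mul(1652, Pow(Add(G, y), -1), Add(-659, G))) (Function('k')(y, G) = Mul(1652, Add(y, Mul(Add(-659, G), Pow(Add(G, y), -1)))) = Mul(1652, Add(y, Mul(Pow(Add(G, y), -1), Add(-659, G)))) = Add(Mul(1652, y), Mul(1652, Pow(Add(G, y), -1), Add(-659, G))))
Mul(-1, Function('k')(1615, v)) = Mul(-1, Mul(1652, Pow(Add(-1770, 1615), -1), Add(-659, -1770, Pow(1615, 2), Mul(-1770, 1615)))) = Mul(-1, Mul(1652, Pow(-155, -1), Add(-659, -1770, 2608225, -2858550))) = Mul(-1, Mul(1652, Rational(-1, 155), -252754)) = Mul(-1, Rational(417549608, 155)) = Rational(-417549608, 155)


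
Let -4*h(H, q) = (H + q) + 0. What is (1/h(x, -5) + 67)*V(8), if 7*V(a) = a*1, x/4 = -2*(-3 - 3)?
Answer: 3288/43 ≈ 76.465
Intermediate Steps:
x = 48 (x = 4*(-2*(-3 - 3)) = 4*(-2*(-6)) = 4*12 = 48)
h(H, q) = -H/4 - q/4 (h(H, q) = -((H + q) + 0)/4 = -(H + q)/4 = -H/4 - q/4)
V(a) = a/7 (V(a) = (a*1)/7 = a/7)
(1/h(x, -5) + 67)*V(8) = (1/(-¼*48 - ¼*(-5)) + 67)*((⅐)*8) = (1/(-12 + 5/4) + 67)*(8/7) = (1/(-43/4) + 67)*(8/7) = (-4/43 + 67)*(8/7) = (2877/43)*(8/7) = 3288/43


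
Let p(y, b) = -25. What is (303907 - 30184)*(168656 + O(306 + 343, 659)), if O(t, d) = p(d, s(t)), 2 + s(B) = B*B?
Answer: 46158183213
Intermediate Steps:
s(B) = -2 + B² (s(B) = -2 + B*B = -2 + B²)
O(t, d) = -25
(303907 - 30184)*(168656 + O(306 + 343, 659)) = (303907 - 30184)*(168656 - 25) = 273723*168631 = 46158183213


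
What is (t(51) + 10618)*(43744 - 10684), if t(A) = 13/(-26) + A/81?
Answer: 3159318290/9 ≈ 3.5104e+8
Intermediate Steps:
t(A) = -1/2 + A/81 (t(A) = 13*(-1/26) + A*(1/81) = -1/2 + A/81)
(t(51) + 10618)*(43744 - 10684) = ((-1/2 + (1/81)*51) + 10618)*(43744 - 10684) = ((-1/2 + 17/27) + 10618)*33060 = (7/54 + 10618)*33060 = (573379/54)*33060 = 3159318290/9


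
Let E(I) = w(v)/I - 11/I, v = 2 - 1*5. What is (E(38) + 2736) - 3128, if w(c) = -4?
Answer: -14911/38 ≈ -392.39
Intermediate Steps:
v = -3 (v = 2 - 5 = -3)
E(I) = -15/I (E(I) = -4/I - 11/I = -15/I)
(E(38) + 2736) - 3128 = (-15/38 + 2736) - 3128 = 103953/38 - 3128 = -14911/38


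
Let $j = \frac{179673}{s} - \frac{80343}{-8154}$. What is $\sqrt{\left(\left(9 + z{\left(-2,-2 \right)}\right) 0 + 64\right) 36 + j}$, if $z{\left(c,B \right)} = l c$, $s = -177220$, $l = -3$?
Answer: $\frac{\sqrt{3726553380321459765}}{40140330} \approx 48.092$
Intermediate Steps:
$z{\left(c,B \right)} = - 3 c$
$j = \frac{709629601}{80280660}$ ($j = \frac{179673}{-177220} - \frac{80343}{-8154} = 179673 \left(- \frac{1}{177220}\right) - - \frac{8927}{906} = - \frac{179673}{177220} + \frac{8927}{906} = \frac{709629601}{80280660} \approx 8.8394$)
$\sqrt{\left(\left(9 + z{\left(-2,-2 \right)}\right) 0 + 64\right) 36 + j} = \sqrt{\left(\left(9 - -6\right) 0 + 64\right) 36 + \frac{709629601}{80280660}} = \sqrt{\left(\left(9 + 6\right) 0 + 64\right) 36 + \frac{709629601}{80280660}} = \sqrt{\left(15 \cdot 0 + 64\right) 36 + \frac{709629601}{80280660}} = \sqrt{\left(0 + 64\right) 36 + \frac{709629601}{80280660}} = \sqrt{64 \cdot 36 + \frac{709629601}{80280660}} = \sqrt{2304 + \frac{709629601}{80280660}} = \sqrt{\frac{185676270241}{80280660}} = \frac{\sqrt{3726553380321459765}}{40140330}$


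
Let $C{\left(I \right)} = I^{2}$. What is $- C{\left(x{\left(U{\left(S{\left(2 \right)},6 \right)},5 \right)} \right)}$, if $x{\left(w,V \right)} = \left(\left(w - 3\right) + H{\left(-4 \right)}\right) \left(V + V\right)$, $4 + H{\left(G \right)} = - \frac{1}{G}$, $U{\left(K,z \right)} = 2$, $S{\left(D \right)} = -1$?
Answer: $- \frac{9025}{4} \approx -2256.3$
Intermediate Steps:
$H{\left(G \right)} = -4 - \frac{1}{G}$
$x{\left(w,V \right)} = 2 V \left(- \frac{27}{4} + w\right)$ ($x{\left(w,V \right)} = \left(\left(w - 3\right) - \frac{15}{4}\right) \left(V + V\right) = \left(\left(-3 + w\right) - \frac{15}{4}\right) 2 V = \left(- \frac{27}{4} + w\right) 2 V = 2 V \left(- \frac{27}{4} + w\right)$)
$- C{\left(x{\left(U{\left(S{\left(2 \right)},6 \right)},5 \right)} \right)} = - \left(\frac{1}{2} \cdot 5 \left(-27 + 4 \cdot 2\right)\right)^{2} = - \left(\frac{1}{2} \cdot 5 \left(-27 + 8\right)\right)^{2} = - \left(\frac{1}{2} \cdot 5 \left(-19\right)\right)^{2} = - \left(- \frac{95}{2}\right)^{2} = \left(-1\right) \frac{9025}{4} = - \frac{9025}{4}$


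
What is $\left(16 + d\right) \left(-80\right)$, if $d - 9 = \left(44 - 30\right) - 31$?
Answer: $-640$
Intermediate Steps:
$d = -8$ ($d = 9 + \left(\left(44 - 30\right) - 31\right) = 9 + \left(14 - 31\right) = 9 - 17 = -8$)
$\left(16 + d\right) \left(-80\right) = \left(16 - 8\right) \left(-80\right) = 8 \left(-80\right) = -640$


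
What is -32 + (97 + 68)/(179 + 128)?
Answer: -9659/307 ≈ -31.463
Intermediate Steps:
-32 + (97 + 68)/(179 + 128) = -32 + 165/307 = -9659/307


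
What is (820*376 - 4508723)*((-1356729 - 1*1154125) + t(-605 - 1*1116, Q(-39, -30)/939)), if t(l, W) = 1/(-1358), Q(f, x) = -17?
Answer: 14322281003712399/1358 ≈ 1.0547e+13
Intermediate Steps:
t(l, W) = -1/1358
(820*376 - 4508723)*((-1356729 - 1*1154125) + t(-605 - 1*1116, Q(-39, -30)/939)) = (820*376 - 4508723)*((-1356729 - 1*1154125) - 1/1358) = (308320 - 4508723)*((-1356729 - 1154125) - 1/1358) = -4200403*(-2510854 - 1/1358) = -4200403*(-3409739733/1358) = 14322281003712399/1358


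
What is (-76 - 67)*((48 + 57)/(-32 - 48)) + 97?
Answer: 4555/16 ≈ 284.69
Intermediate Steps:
(-76 - 67)*((48 + 57)/(-32 - 48)) + 97 = -15015/(-80) + 97 = -15015*(-1)/80 + 97 = -143*(-21/16) + 97 = 3003/16 + 97 = 4555/16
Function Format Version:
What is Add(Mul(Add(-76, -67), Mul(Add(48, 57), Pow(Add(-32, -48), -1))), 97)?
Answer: Rational(4555, 16) ≈ 284.69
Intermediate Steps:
Add(Mul(Add(-76, -67), Mul(Add(48, 57), Pow(Add(-32, -48), -1))), 97) = Add(Mul(-143, Mul(105, Pow(-80, -1))), 97) = Add(Mul(-143, Mul(105, Rational(-1, 80))), 97) = Add(Mul(-143, Rational(-21, 16)), 97) = Add(Rational(3003, 16), 97) = Rational(4555, 16)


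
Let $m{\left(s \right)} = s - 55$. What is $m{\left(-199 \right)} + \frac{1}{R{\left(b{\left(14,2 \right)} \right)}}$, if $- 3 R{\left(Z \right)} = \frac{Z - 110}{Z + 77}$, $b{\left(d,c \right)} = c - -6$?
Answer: $- \frac{503}{2} \approx -251.5$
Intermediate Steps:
$m{\left(s \right)} = -55 + s$ ($m{\left(s \right)} = s - 55 = -55 + s$)
$b{\left(d,c \right)} = 6 + c$ ($b{\left(d,c \right)} = c + 6 = 6 + c$)
$R{\left(Z \right)} = - \frac{-110 + Z}{3 \left(77 + Z\right)}$ ($R{\left(Z \right)} = - \frac{\left(Z - 110\right) \frac{1}{Z + 77}}{3} = - \frac{\left(-110 + Z\right) \frac{1}{77 + Z}}{3} = - \frac{\frac{1}{77 + Z} \left(-110 + Z\right)}{3} = - \frac{-110 + Z}{3 \left(77 + Z\right)}$)
$m{\left(-199 \right)} + \frac{1}{R{\left(b{\left(14,2 \right)} \right)}} = \left(-55 - 199\right) + \frac{1}{\frac{1}{3} \frac{1}{77 + \left(6 + 2\right)} \left(110 - \left(6 + 2\right)\right)} = -254 + \frac{1}{\frac{1}{3} \frac{1}{77 + 8} \left(110 - 8\right)} = -254 + \frac{1}{\frac{1}{3} \cdot \frac{1}{85} \left(110 - 8\right)} = -254 + \frac{1}{\frac{1}{3} \cdot \frac{1}{85} \cdot 102} = -254 + \frac{1}{\frac{2}{5}} = -254 + \frac{5}{2} = - \frac{503}{2}$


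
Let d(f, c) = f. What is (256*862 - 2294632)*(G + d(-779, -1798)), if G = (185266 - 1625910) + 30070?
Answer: 2927089667880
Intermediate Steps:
G = -1410574 (G = -1440644 + 30070 = -1410574)
(256*862 - 2294632)*(G + d(-779, -1798)) = (256*862 - 2294632)*(-1410574 - 779) = (220672 - 2294632)*(-1411353) = -2073960*(-1411353) = 2927089667880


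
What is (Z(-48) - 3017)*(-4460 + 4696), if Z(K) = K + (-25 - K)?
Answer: -717912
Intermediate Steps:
Z(K) = -25
(Z(-48) - 3017)*(-4460 + 4696) = (-25 - 3017)*(-4460 + 4696) = -3042*236 = -717912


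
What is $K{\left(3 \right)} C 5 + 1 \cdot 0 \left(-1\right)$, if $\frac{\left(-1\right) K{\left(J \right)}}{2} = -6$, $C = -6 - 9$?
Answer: $-900$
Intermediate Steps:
$C = -15$
$K{\left(J \right)} = 12$ ($K{\left(J \right)} = \left(-2\right) \left(-6\right) = 12$)
$K{\left(3 \right)} C 5 + 1 \cdot 0 \left(-1\right) = 12 \left(\left(-15\right) 5\right) + 1 \cdot 0 \left(-1\right) = 12 \left(-75\right) + 0 \left(-1\right) = -900 + 0 = -900$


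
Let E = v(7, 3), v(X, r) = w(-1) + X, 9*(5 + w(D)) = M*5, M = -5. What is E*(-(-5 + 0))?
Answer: -35/9 ≈ -3.8889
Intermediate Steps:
w(D) = -70/9 (w(D) = -5 + (-5*5)/9 = -5 + (1/9)*(-25) = -5 - 25/9 = -70/9)
v(X, r) = -70/9 + X
E = -7/9 (E = -70/9 + 7 = -7/9 ≈ -0.77778)
E*(-(-5 + 0)) = -(-7)*(-5 + 0)/9 = -(-7)*(-5)/9 = -7/9*5 = -35/9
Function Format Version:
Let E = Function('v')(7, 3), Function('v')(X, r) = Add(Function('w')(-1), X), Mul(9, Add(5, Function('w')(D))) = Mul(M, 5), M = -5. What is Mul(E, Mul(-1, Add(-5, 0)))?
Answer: Rational(-35, 9) ≈ -3.8889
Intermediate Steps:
Function('w')(D) = Rational(-70, 9) (Function('w')(D) = Add(-5, Mul(Rational(1, 9), Mul(-5, 5))) = Add(-5, Mul(Rational(1, 9), -25)) = Add(-5, Rational(-25, 9)) = Rational(-70, 9))
Function('v')(X, r) = Add(Rational(-70, 9), X)
E = Rational(-7, 9) (E = Add(Rational(-70, 9), 7) = Rational(-7, 9) ≈ -0.77778)
Mul(E, Mul(-1, Add(-5, 0))) = Mul(Rational(-7, 9), Mul(-1, Add(-5, 0))) = Mul(Rational(-7, 9), Mul(-1, -5)) = Mul(Rational(-7, 9), 5) = Rational(-35, 9)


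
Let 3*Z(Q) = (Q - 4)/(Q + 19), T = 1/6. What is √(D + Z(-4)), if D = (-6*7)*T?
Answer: I*√1615/15 ≈ 2.6791*I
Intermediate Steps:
T = ⅙ ≈ 0.16667
D = -7 (D = -6*7*(⅙) = -42*⅙ = -7)
Z(Q) = (-4 + Q)/(3*(19 + Q)) (Z(Q) = ((Q - 4)/(Q + 19))/3 = ((-4 + Q)/(19 + Q))/3 = (-4 + Q)/(3*(19 + Q)))
√(D + Z(-4)) = √(-7 + (-4 - 4)/(3*(19 - 4))) = √(-7 + (⅓)*(-8)/15) = √(-7 + (⅓)*(1/15)*(-8)) = √(-7 - 8/45) = √(-323/45) = I*√1615/15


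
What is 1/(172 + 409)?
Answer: 1/581 ≈ 0.0017212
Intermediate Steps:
1/(172 + 409) = 1/581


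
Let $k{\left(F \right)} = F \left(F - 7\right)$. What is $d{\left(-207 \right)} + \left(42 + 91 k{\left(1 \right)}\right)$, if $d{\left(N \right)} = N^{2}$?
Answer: $42345$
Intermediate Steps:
$k{\left(F \right)} = F \left(-7 + F\right)$
$d{\left(-207 \right)} + \left(42 + 91 k{\left(1 \right)}\right) = \left(-207\right)^{2} + \left(42 + 91 \cdot 1 \left(-7 + 1\right)\right) = 42849 + \left(42 + 91 \cdot 1 \left(-6\right)\right) = 42849 + \left(42 + 91 \left(-6\right)\right) = 42849 + \left(42 - 546\right) = 42849 - 504 = 42345$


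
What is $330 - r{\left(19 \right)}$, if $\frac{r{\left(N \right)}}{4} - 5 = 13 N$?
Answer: $-678$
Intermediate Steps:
$r{\left(N \right)} = 20 + 52 N$ ($r{\left(N \right)} = 20 + 4 \cdot 13 N = 20 + 52 N$)
$330 - r{\left(19 \right)} = 330 - \left(20 + 52 \cdot 19\right) = 330 - \left(20 + 988\right) = 330 - 1008 = -678$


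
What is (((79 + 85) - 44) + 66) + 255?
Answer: 441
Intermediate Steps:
(((79 + 85) - 44) + 66) + 255 = ((164 - 44) + 66) + 255 = (120 + 66) + 255 = 186 + 255 = 441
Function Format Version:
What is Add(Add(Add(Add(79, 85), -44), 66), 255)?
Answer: 441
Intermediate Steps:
Add(Add(Add(Add(79, 85), -44), 66), 255) = Add(Add(Add(164, -44), 66), 255) = Add(Add(120, 66), 255) = Add(186, 255) = 441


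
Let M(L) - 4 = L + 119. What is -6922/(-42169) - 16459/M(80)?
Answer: -692654405/8560307 ≈ -80.915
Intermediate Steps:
M(L) = 123 + L (M(L) = 4 + (L + 119) = 4 + (119 + L) = 123 + L)
-6922/(-42169) - 16459/M(80) = -6922/(-42169) - 16459/(123 + 80) = -6922*(-1/42169) - 16459/203 = 6922/42169 - 16459*1/203 = 6922/42169 - 16459/203 = -692654405/8560307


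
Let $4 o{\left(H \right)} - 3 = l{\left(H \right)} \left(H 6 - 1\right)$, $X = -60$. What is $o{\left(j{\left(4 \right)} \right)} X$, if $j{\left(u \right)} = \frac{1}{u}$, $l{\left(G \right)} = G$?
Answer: $- \frac{375}{8} \approx -46.875$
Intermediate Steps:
$o{\left(H \right)} = \frac{3}{4} + \frac{H \left(-1 + 6 H\right)}{4}$ ($o{\left(H \right)} = \frac{3}{4} + \frac{H \left(H 6 - 1\right)}{4} = \frac{3}{4} + \frac{H \left(6 H - 1\right)}{4} = \frac{3}{4} + \frac{H \left(-1 + 6 H\right)}{4}$)
$o{\left(j{\left(4 \right)} \right)} X = \left(\frac{3}{4} - \frac{1}{4 \cdot 4} + \frac{3 \left(\frac{1}{4}\right)^{2}}{2}\right) \left(-60\right) = \left(\frac{3}{4} - \frac{1}{16} + \frac{3}{2 \cdot 16}\right) \left(-60\right) = \left(\frac{3}{4} - \frac{1}{16} + \frac{3}{2} \cdot \frac{1}{16}\right) \left(-60\right) = \left(\frac{3}{4} - \frac{1}{16} + \frac{3}{32}\right) \left(-60\right) = \frac{25}{32} \left(-60\right) = - \frac{375}{8}$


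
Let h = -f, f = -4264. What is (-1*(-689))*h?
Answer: 2937896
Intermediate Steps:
h = 4264 (h = -1*(-4264) = 4264)
(-1*(-689))*h = -1*(-689)*4264 = 689*4264 = 2937896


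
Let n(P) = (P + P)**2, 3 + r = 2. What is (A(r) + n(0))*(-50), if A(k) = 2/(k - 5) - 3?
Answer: 500/3 ≈ 166.67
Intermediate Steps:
r = -1 (r = -3 + 2 = -1)
A(k) = -3 + 2/(-5 + k) (A(k) = 2/(-5 + k) - 3 = -3 + 2/(-5 + k))
n(P) = 4*P**2 (n(P) = (2*P)**2 = 4*P**2)
(A(r) + n(0))*(-50) = ((17 - 3*(-1))/(-5 - 1) + 4*0**2)*(-50) = ((17 + 3)/(-6) + 4*0)*(-50) = (-1/6*20 + 0)*(-50) = (-10/3 + 0)*(-50) = -10/3*(-50) = 500/3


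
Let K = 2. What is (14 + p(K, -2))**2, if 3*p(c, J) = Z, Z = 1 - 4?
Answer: 169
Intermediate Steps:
Z = -3
p(c, J) = -1 (p(c, J) = (1/3)*(-3) = -1)
(14 + p(K, -2))**2 = (14 - 1)**2 = 13**2 = 169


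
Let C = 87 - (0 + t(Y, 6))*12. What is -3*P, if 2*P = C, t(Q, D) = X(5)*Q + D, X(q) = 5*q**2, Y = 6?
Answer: 26955/2 ≈ 13478.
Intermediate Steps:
t(Q, D) = D + 125*Q (t(Q, D) = (5*5**2)*Q + D = (5*25)*Q + D = 125*Q + D = D + 125*Q)
C = -8985 (C = 87 - (0 + (6 + 125*6))*12 = 87 - (0 + (6 + 750))*12 = 87 - (0 + 756)*12 = 87 - 756*12 = 87 - 1*9072 = 87 - 9072 = -8985)
P = -8985/2 (P = (1/2)*(-8985) = -8985/2 ≈ -4492.5)
-3*P = -3*(-8985/2) = 26955/2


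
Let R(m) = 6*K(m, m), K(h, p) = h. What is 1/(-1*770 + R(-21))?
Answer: -1/896 ≈ -0.0011161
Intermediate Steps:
R(m) = 6*m
1/(-1*770 + R(-21)) = 1/(-1*770 + 6*(-21)) = 1/(-770 - 126) = 1/(-896) = -1/896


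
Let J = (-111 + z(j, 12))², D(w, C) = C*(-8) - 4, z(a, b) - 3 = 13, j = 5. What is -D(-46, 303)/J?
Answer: 2428/9025 ≈ 0.26903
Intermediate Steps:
z(a, b) = 16 (z(a, b) = 3 + 13 = 16)
D(w, C) = -4 - 8*C (D(w, C) = -8*C - 4 = -4 - 8*C)
J = 9025 (J = (-111 + 16)² = (-95)² = 9025)
-D(-46, 303)/J = -(-4 - 8*303)/9025 = -(-4 - 2424)/9025 = -(-2428)/9025 = -1*(-2428/9025) = 2428/9025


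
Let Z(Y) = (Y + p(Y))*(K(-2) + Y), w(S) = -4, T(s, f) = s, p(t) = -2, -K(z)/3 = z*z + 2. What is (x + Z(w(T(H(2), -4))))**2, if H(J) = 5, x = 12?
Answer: 20736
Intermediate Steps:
K(z) = -6 - 3*z**2 (K(z) = -3*(z*z + 2) = -3*(z**2 + 2) = -3*(2 + z**2) = -6 - 3*z**2)
Z(Y) = (-18 + Y)*(-2 + Y) (Z(Y) = (Y - 2)*((-6 - 3*(-2)**2) + Y) = (-2 + Y)*((-6 - 3*4) + Y) = (-2 + Y)*((-6 - 12) + Y) = (-2 + Y)*(-18 + Y) = (-18 + Y)*(-2 + Y))
(x + Z(w(T(H(2), -4))))**2 = (12 + (36 + (-4)**2 - 20*(-4)))**2 = (12 + (36 + 16 + 80))**2 = (12 + 132)**2 = 144**2 = 20736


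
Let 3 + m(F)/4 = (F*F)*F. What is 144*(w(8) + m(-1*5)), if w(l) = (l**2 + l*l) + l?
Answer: -54144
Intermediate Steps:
m(F) = -12 + 4*F**3 (m(F) = -12 + 4*((F*F)*F) = -12 + 4*(F**2*F) = -12 + 4*F**3)
w(l) = l + 2*l**2 (w(l) = (l**2 + l**2) + l = 2*l**2 + l = l + 2*l**2)
144*(w(8) + m(-1*5)) = 144*(8*(1 + 2*8) + (-12 + 4*(-1*5)**3)) = 144*(8*(1 + 16) + (-12 + 4*(-5)**3)) = 144*(8*17 + (-12 + 4*(-125))) = 144*(136 + (-12 - 500)) = 144*(136 - 512) = 144*(-376) = -54144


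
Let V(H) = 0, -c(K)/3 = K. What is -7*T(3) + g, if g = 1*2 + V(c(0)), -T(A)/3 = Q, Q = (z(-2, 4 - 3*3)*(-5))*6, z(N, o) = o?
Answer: 3152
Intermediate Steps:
c(K) = -3*K
Q = 150 (Q = ((4 - 3*3)*(-5))*6 = ((4 - 9)*(-5))*6 = -5*(-5)*6 = 25*6 = 150)
T(A) = -450 (T(A) = -3*150 = -450)
g = 2 (g = 1*2 + 0 = 2 + 0 = 2)
-7*T(3) + g = -7*(-450) + 2 = 3150 + 2 = 3152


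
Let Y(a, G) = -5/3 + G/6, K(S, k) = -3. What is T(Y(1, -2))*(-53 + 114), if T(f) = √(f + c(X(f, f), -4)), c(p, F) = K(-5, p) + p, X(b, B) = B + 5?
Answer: 61*I*√2 ≈ 86.267*I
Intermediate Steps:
X(b, B) = 5 + B
c(p, F) = -3 + p
Y(a, G) = -5/3 + G/6 (Y(a, G) = -5*⅓ + G*(⅙) = -5/3 + G/6)
T(f) = √(2 + 2*f) (T(f) = √(f + (-3 + (5 + f))) = √(f + (2 + f)) = √(2 + 2*f))
T(Y(1, -2))*(-53 + 114) = √(2 + 2*(-5/3 + (⅙)*(-2)))*(-53 + 114) = √(2 + 2*(-5/3 - ⅓))*61 = √(2 + 2*(-2))*61 = √(2 - 4)*61 = √(-2)*61 = (I*√2)*61 = 61*I*√2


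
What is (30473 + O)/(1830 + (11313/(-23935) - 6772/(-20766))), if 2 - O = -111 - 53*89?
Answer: 8773399357815/454749883181 ≈ 19.293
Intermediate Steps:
O = 4830 (O = 2 - (-111 - 53*89) = 2 - (-111 - 4717) = 2 - 1*(-4828) = 2 + 4828 = 4830)
(30473 + O)/(1830 + (11313/(-23935) - 6772/(-20766))) = (30473 + 4830)/(1830 + (11313/(-23935) - 6772/(-20766))) = 35303/(1830 + (11313*(-1/23935) - 6772*(-1/20766))) = 35303/(1830 + (-11313/23935 + 3386/10383)) = 35303/(1830 - 36418969/248517105) = 35303/(454749883181/248517105) = 35303*(248517105/454749883181) = 8773399357815/454749883181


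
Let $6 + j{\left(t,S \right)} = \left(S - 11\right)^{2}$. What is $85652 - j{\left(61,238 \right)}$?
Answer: $34129$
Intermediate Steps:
$j{\left(t,S \right)} = -6 + \left(-11 + S\right)^{2}$ ($j{\left(t,S \right)} = -6 + \left(S - 11\right)^{2} = -6 + \left(-11 + S\right)^{2}$)
$85652 - j{\left(61,238 \right)} = 85652 - \left(-6 + \left(-11 + 238\right)^{2}\right) = 85652 - \left(-6 + 227^{2}\right) = 85652 - \left(-6 + 51529\right) = 85652 - 51523 = 34129$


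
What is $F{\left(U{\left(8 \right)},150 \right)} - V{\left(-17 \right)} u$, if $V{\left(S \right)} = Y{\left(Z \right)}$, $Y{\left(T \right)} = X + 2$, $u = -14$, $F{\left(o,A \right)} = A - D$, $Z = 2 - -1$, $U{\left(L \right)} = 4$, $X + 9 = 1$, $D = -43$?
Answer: $109$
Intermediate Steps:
$X = -8$ ($X = -9 + 1 = -8$)
$Z = 3$ ($Z = 2 + 1 = 3$)
$F{\left(o,A \right)} = 43 + A$ ($F{\left(o,A \right)} = A - -43 = A + 43 = 43 + A$)
$Y{\left(T \right)} = -6$ ($Y{\left(T \right)} = -8 + 2 = -6$)
$V{\left(S \right)} = -6$
$F{\left(U{\left(8 \right)},150 \right)} - V{\left(-17 \right)} u = \left(43 + 150\right) - \left(-6\right) \left(-14\right) = 193 - 84 = 109$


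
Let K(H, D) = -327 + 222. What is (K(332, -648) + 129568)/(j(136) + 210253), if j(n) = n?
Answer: 129463/210389 ≈ 0.61535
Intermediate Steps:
K(H, D) = -105
(K(332, -648) + 129568)/(j(136) + 210253) = (-105 + 129568)/(136 + 210253) = 129463/210389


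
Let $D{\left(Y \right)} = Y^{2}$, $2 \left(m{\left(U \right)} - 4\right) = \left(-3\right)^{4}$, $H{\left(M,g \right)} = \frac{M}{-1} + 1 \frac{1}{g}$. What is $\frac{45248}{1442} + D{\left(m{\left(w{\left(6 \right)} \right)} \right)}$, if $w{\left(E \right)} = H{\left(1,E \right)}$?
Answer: $\frac{828791}{412} \approx 2011.6$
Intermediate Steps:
$H{\left(M,g \right)} = \frac{1}{g} - M$ ($H{\left(M,g \right)} = M \left(-1\right) + \frac{1}{g} = - M + \frac{1}{g} = \frac{1}{g} - M$)
$w{\left(E \right)} = -1 + \frac{1}{E}$ ($w{\left(E \right)} = \frac{1}{E} - 1 = -1 + \frac{1}{E}$)
$m{\left(U \right)} = \frac{89}{2}$ ($m{\left(U \right)} = 4 + \frac{\left(-3\right)^{4}}{2} = 4 + \frac{1}{2} \cdot 81 = 4 + \frac{81}{2} = \frac{89}{2}$)
$\frac{45248}{1442} + D{\left(m{\left(w{\left(6 \right)} \right)} \right)} = \frac{45248}{1442} + \left(\frac{89}{2}\right)^{2} = 45248 \cdot \frac{1}{1442} + \frac{7921}{4} = \frac{3232}{103} + \frac{7921}{4} = \frac{828791}{412}$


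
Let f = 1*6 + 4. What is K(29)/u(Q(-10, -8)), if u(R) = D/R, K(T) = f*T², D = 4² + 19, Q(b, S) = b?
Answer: -16820/7 ≈ -2402.9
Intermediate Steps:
D = 35 (D = 16 + 19 = 35)
f = 10 (f = 6 + 4 = 10)
K(T) = 10*T²
u(R) = 35/R
K(29)/u(Q(-10, -8)) = (10*29²)/((35/(-10))) = (10*841)/((35*(-⅒))) = 8410/(-7/2) = 8410*(-2/7) = -16820/7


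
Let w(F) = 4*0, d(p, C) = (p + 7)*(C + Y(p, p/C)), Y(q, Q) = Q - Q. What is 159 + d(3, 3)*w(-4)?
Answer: 159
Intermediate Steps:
Y(q, Q) = 0
d(p, C) = C*(7 + p) (d(p, C) = (p + 7)*(C + 0) = (7 + p)*C = C*(7 + p))
w(F) = 0
159 + d(3, 3)*w(-4) = 159 + (3*(7 + 3))*0 = 159 + (3*10)*0 = 159 + 30*0 = 159 + 0 = 159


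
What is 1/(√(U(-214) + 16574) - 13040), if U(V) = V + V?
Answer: -6520/85012727 - 3*√1794/170025454 ≈ -7.7442e-5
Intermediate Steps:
U(V) = 2*V
1/(√(U(-214) + 16574) - 13040) = 1/(√(2*(-214) + 16574) - 13040) = 1/(√(-428 + 16574) - 13040) = 1/(√16146 - 13040) = 1/(3*√1794 - 13040) = 1/(-13040 + 3*√1794)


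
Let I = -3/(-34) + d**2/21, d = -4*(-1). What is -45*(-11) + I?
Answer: 354037/714 ≈ 495.85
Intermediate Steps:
d = 4
I = 607/714 (I = -3/(-34) + 4**2/21 = -3*(-1/34) + 16*(1/21) = 3/34 + 16/21 = 607/714 ≈ 0.85014)
-45*(-11) + I = -45*(-11) + 607/714 = 495 + 607/714 = 354037/714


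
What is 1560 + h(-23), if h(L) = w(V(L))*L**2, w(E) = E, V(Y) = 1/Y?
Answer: 1537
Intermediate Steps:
V(Y) = 1/Y
h(L) = L (h(L) = L**2/L = L)
1560 + h(-23) = 1560 - 23 = 1537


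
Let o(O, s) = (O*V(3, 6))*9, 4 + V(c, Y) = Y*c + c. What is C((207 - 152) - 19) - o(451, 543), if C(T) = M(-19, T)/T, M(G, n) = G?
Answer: -2484127/36 ≈ -69004.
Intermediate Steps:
V(c, Y) = -4 + c + Y*c (V(c, Y) = -4 + (Y*c + c) = -4 + (c + Y*c) = -4 + c + Y*c)
o(O, s) = 153*O (o(O, s) = (O*(-4 + 3 + 6*3))*9 = (O*(-4 + 3 + 18))*9 = (O*17)*9 = (17*O)*9 = 153*O)
C(T) = -19/T
C((207 - 152) - 19) - o(451, 543) = -19/((207 - 152) - 19) - 153*451 = -19/(55 - 19) - 1*69003 = -19/36 - 69003 = -2484127/36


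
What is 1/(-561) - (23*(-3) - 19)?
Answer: 49367/561 ≈ 87.998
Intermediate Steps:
1/(-561) - (23*(-3) - 19) = -1/561 - (-69 - 19) = -1/561 - 1*(-88) = -1/561 + 88 = 49367/561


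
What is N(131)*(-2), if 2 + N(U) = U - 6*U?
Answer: 1314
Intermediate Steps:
N(U) = -2 - 5*U (N(U) = -2 + (U - 6*U) = -2 - 5*U)
N(131)*(-2) = (-2 - 5*131)*(-2) = (-2 - 655)*(-2) = -657*(-2) = 1314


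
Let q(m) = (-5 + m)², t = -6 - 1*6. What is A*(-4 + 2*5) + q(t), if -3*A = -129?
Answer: 547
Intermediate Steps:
A = 43 (A = -⅓*(-129) = 43)
t = -12 (t = -6 - 6 = -12)
A*(-4 + 2*5) + q(t) = 43*(-4 + 2*5) + (-5 - 12)² = 43*(-4 + 10) + (-17)² = 43*6 + 289 = 258 + 289 = 547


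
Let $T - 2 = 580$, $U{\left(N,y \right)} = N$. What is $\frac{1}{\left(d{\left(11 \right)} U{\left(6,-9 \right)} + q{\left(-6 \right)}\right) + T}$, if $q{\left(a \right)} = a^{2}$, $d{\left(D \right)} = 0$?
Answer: $\frac{1}{618} \approx 0.0016181$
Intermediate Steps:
$T = 582$ ($T = 2 + 580 = 582$)
$\frac{1}{\left(d{\left(11 \right)} U{\left(6,-9 \right)} + q{\left(-6 \right)}\right) + T} = \frac{1}{\left(0 \cdot 6 + \left(-6\right)^{2}\right) + 582} = \frac{1}{\left(0 + 36\right) + 582} = \frac{1}{36 + 582} = \frac{1}{618}$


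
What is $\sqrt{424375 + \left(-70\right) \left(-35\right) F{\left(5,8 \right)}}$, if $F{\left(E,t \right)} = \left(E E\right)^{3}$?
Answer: $75 \sqrt{6881} \approx 6221.4$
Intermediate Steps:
$F{\left(E,t \right)} = E^{6}$ ($F{\left(E,t \right)} = \left(E^{2}\right)^{3} = E^{6}$)
$\sqrt{424375 + \left(-70\right) \left(-35\right) F{\left(5,8 \right)}} = \sqrt{424375 + \left(-70\right) \left(-35\right) 5^{6}} = \sqrt{424375 + 2450 \cdot 15625} = \sqrt{424375 + 38281250} = \sqrt{38705625} = 75 \sqrt{6881}$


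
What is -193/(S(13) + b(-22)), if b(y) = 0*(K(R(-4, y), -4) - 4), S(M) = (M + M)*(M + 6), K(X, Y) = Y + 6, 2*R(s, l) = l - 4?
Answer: -193/494 ≈ -0.39069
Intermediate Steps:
R(s, l) = -2 + l/2 (R(s, l) = (l - 4)/2 = (-4 + l)/2 = -2 + l/2)
K(X, Y) = 6 + Y
S(M) = 2*M*(6 + M) (S(M) = (2*M)*(6 + M) = 2*M*(6 + M))
b(y) = 0 (b(y) = 0*((6 - 4) - 4) = 0*(2 - 4) = 0*(-2) = 0)
-193/(S(13) + b(-22)) = -193/(2*13*(6 + 13) + 0) = -193/(2*13*19 + 0) = -193/(494 + 0) = -193/494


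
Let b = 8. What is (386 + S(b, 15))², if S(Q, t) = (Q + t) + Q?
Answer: 173889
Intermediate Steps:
S(Q, t) = t + 2*Q
(386 + S(b, 15))² = (386 + (15 + 2*8))² = (386 + (15 + 16))² = (386 + 31)² = 417² = 173889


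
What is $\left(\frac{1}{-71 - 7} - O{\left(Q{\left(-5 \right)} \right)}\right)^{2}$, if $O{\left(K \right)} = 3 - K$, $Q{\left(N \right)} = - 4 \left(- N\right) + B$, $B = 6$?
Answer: $\frac{1760929}{6084} \approx 289.44$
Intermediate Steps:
$Q{\left(N \right)} = 6 + 4 N$ ($Q{\left(N \right)} = - 4 \left(- N\right) + 6 = 4 N + 6 = 6 + 4 N$)
$\left(\frac{1}{-71 - 7} - O{\left(Q{\left(-5 \right)} \right)}\right)^{2} = \left(\frac{1}{-71 - 7} - \left(3 - \left(6 + 4 \left(-5\right)\right)\right)\right)^{2} = \left(\frac{1}{-78} - \left(3 - \left(6 - 20\right)\right)\right)^{2} = \left(- \frac{1}{78} - \left(3 - -14\right)\right)^{2} = \left(- \frac{1}{78} - \left(3 + 14\right)\right)^{2} = \left(- \frac{1}{78} - 17\right)^{2} = \left(- \frac{1327}{78}\right)^{2} = \frac{1760929}{6084}$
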